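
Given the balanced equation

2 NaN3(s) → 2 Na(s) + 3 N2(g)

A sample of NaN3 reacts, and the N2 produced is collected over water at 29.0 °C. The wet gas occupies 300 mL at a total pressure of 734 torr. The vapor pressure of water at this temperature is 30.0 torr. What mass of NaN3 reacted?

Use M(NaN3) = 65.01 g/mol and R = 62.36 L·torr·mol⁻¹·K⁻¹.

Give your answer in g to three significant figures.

P(N2) = 734 − 30.0 = 704.0 torr
n(N2) = PV/RT = (704.0 × 0.3000) / (62.36 × 302.15) = 0.01121 mol
n(NaN3) = (2/3) × 0.01121 = 0.007473 mol
m(NaN3) = 0.007473 × 65.01 = 0.4858 g

0.486 g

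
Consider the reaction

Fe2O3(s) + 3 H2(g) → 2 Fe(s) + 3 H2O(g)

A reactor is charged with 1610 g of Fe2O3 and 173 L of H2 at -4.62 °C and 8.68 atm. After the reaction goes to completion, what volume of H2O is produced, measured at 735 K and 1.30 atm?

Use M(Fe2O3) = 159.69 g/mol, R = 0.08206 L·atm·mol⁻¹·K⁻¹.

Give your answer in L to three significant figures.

n(Fe2O3) = 1610 / 159.69 = 10.08 mol
n(H2) = PV/RT = (8.68 × 173) / (0.08206 × 268.53) = 68.15 mol
For 10.08 mol Fe2O3, stoichiometry requires (3/1) × 10.08 = 30.24 mol H2; 68.15 mol is available, so Fe2O3 is limiting.
n(H2O) = (3/1) × 10.08 = 30.24 mol
V(H2O) = nRT/P = 30.24 × 0.08206 × 735 / 1.30 = 1403 L

1400 L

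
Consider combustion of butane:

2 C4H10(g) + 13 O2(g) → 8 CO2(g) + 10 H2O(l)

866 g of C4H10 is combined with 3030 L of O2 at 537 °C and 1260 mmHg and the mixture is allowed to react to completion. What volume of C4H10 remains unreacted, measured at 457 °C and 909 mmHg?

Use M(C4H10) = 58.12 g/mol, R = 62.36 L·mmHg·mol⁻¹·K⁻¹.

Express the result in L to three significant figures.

n(C4H10) = 866 / 58.12 = 14.90 mol
n(O2) = PV/RT = (1260 × 3030) / (62.36 × 810.15) = 75.57 mol
For 14.90 mol C4H10, stoichiometry requires (13/2) × 14.90 = 96.85 mol O2; 75.57 mol is available, so O2 is limiting.
n(C4H10) consumed = (2/13) × 75.57 = 11.63 mol; remaining = 14.90 − 11.63 = 3.270 mol
V(C4H10) = nRT/P = 3.270 × 62.36 × 730.15 / 909 = 163.8 L

164 L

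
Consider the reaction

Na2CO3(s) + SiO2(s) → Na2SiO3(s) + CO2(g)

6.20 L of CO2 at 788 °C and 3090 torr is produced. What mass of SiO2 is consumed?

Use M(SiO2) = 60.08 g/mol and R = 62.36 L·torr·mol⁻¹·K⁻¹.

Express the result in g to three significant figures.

17.4 g

n(CO2) = PV/RT = (3090 × 6.20) / (62.36 × 1061.15) = 0.2895 mol
n(SiO2) = (1/1) × 0.2895 = 0.2895 mol
m(SiO2) = 0.2895 × 60.08 = 17.39 g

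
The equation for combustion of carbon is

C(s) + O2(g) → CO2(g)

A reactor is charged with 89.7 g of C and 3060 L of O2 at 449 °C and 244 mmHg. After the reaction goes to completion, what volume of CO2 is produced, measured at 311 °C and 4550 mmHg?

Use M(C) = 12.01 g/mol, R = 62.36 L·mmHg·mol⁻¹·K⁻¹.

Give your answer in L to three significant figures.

59.8 L

n(C) = 89.7 / 12.01 = 7.469 mol
n(O2) = PV/RT = (244 × 3060) / (62.36 × 722.15) = 16.58 mol
For 7.469 mol C, stoichiometry requires (1/1) × 7.469 = 7.469 mol O2; 16.58 mol is available, so C is limiting.
n(CO2) = (1/1) × 7.469 = 7.469 mol
V(CO2) = nRT/P = 7.469 × 62.36 × 584.15 / 4550 = 59.80 L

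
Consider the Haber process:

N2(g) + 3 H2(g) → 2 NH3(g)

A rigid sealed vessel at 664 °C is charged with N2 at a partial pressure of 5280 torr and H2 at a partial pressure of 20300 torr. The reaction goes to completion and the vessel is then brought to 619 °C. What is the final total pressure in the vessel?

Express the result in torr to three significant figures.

14300 torr

Because the vessel is rigid and T is held at 664 °C, work the stoichiometry in partial pressures (P_i = n_iRT/V).
P(H2) required for 5280 torr of N2 = (3/1) × 5280 = 15840 torr; available 20300 torr, so N2 is limiting.
P(H2) remaining = 20300 − (3/1) × 5280 = 4460 torr
P(gaseous products) = (2)/1 × 5280 = 10560 torr
P_total at 664 °C = 4460 + 10560 = 15020 torr
Scaling to 619 °C: P = 15020 × 892.15/937.15 = 14300 torr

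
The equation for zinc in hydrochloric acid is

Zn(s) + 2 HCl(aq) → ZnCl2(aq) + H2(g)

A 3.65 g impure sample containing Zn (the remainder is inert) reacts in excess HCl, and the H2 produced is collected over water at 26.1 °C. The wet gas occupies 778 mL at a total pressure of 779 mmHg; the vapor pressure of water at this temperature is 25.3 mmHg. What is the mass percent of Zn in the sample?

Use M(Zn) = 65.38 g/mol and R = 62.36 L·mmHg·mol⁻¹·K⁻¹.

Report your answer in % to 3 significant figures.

56.3 %

P(H2) = 779 − 25.3 = 753.7 mmHg
n(H2) = PV/RT = (753.7 × 0.7780) / (62.36 × 299.25) = 0.03142 mol
n(Zn) = (1/1) × 0.03142 = 0.03142 mol
m(Zn) = 0.03142 × 65.38 = 2.054 g
%Zn = 2.054 / 3.65 × 100 = 56.27%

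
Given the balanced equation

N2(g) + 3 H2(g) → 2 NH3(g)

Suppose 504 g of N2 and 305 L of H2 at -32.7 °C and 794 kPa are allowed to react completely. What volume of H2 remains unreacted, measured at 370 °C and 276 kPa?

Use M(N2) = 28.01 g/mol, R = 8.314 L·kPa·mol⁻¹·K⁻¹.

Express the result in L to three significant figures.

n(N2) = 504 / 28.01 = 17.99 mol
n(H2) = PV/RT = (794 × 305) / (8.314 × 240.45) = 121.1 mol
For 17.99 mol N2, stoichiometry requires (3/1) × 17.99 = 53.97 mol H2; 121.1 mol is available, so N2 is limiting.
n(H2) consumed = (3/1) × 17.99 = 53.97 mol; remaining = 121.1 − 53.97 = 67.13 mol
V(H2) = nRT/P = 67.13 × 8.314 × 643.15 / 276 = 1301 L

1300 L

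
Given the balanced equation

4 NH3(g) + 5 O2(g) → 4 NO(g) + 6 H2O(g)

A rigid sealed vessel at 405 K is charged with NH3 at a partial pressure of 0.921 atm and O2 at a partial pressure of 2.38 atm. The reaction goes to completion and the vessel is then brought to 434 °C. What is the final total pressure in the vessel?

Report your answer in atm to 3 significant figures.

6.17 atm

At constant V, partial pressures at 405 K are proportional to moles, so apply stoichiometry directly to pressures.
P(O2) required for 0.921 atm of NH3 = (5/4) × 0.921 = 1.151 atm; available 2.38 atm, so NH3 is limiting.
P(O2) remaining = 2.38 − (5/4) × 0.921 = 1.229 atm
P(gaseous products) = (4+6)/4 × 0.921 = 2.303 atm
P_total at 405 K = 1.229 + 2.303 = 3.532 atm
Scaling to 434 °C: P = 3.532 × 707.15/405 = 6.167 atm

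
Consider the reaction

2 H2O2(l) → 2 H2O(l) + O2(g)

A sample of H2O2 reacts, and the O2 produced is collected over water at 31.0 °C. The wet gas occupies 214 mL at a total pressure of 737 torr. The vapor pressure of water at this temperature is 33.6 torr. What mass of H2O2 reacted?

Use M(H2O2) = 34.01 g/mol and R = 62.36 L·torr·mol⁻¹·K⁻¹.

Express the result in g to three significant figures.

0.540 g

P(O2) = 737 − 33.6 = 703.4 torr
n(O2) = PV/RT = (703.4 × 0.2140) / (62.36 × 304.15) = 0.007936 mol
n(H2O2) = (2/1) × 0.007936 = 0.01587 mol
m(H2O2) = 0.01587 × 34.01 = 0.5397 g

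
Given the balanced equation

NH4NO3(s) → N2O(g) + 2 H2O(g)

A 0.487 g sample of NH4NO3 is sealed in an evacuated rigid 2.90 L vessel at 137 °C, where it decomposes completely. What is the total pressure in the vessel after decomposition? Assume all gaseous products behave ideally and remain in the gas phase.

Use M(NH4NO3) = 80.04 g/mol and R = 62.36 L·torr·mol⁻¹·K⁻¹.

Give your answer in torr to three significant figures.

161 torr

n(NH4NO3) = 0.487 / 80.04 = 0.006084 mol
n(gas produced) = (3/1) × 0.006084 = 0.01825 mol
P = nRT/V = 0.01825 × 62.36 × 410.15 / 2.90 = 161.0 torr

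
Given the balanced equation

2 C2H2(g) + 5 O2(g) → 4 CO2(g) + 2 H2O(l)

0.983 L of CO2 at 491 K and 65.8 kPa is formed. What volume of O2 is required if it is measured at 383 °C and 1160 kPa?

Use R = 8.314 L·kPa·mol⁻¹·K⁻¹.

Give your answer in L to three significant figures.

n(CO2) = PV/RT = (65.8 × 0.983) / (8.314 × 491) = 0.01584 mol
n(O2) = (5/4) × 0.01584 = 0.01980 mol
V = nRT/P = 0.01980 × 8.314 × 656.15 / 1160 = 0.09312 L

0.0931 L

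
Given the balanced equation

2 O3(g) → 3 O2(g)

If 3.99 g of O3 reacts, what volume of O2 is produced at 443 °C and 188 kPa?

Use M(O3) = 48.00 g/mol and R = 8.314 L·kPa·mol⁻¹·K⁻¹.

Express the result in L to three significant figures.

n(O3) = 3.990 / 48.00 = 0.08313 mol
n(O2) = (3/2) × 0.08313 = 0.1247 mol
V = nRT/P = 0.1247 × 8.314 × 716.15 / 188 = 3.949 L

3.95 L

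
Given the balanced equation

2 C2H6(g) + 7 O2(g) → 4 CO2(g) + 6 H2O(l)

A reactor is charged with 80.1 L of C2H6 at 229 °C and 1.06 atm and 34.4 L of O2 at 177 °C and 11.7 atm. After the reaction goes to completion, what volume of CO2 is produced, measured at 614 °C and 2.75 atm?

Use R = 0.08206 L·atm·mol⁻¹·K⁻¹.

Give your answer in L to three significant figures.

n(C2H6) = PV/RT = (1.06 × 80.1) / (0.08206 × 502.15) = 2.061 mol
n(O2) = PV/RT = (11.7 × 34.4) / (0.08206 × 450.15) = 10.90 mol
For 2.061 mol C2H6, stoichiometry requires (7/2) × 2.061 = 7.213 mol O2; 10.90 mol is available, so C2H6 is limiting.
n(CO2) = (4/2) × 2.061 = 4.122 mol
V(CO2) = nRT/P = 4.122 × 0.08206 × 887.15 / 2.75 = 109.1 L

109 L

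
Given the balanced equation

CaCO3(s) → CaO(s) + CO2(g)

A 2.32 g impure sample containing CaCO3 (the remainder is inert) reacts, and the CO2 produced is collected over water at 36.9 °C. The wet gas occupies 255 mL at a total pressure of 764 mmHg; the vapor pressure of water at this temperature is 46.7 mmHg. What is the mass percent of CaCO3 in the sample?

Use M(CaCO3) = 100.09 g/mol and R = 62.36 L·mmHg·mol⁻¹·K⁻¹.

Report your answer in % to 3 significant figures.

40.8 %

P(CO2) = 764 − 46.7 = 717.3 mmHg
n(CO2) = PV/RT = (717.3 × 0.2550) / (62.36 × 310.05) = 0.009460 mol
n(CaCO3) = (1/1) × 0.009460 = 0.009460 mol
m(CaCO3) = 0.009460 × 100.09 = 0.9469 g
%CaCO3 = 0.9469 / 2.32 × 100 = 40.81%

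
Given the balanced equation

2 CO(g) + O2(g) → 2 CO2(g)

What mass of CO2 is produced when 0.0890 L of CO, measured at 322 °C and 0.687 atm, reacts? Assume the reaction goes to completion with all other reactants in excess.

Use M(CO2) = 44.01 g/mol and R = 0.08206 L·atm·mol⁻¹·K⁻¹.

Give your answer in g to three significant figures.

0.0551 g

n(CO) = PV/RT = (0.687 × 0.0890) / (0.08206 × 595.15) = 0.001252 mol
n(CO2) = (2/2) × 0.001252 = 0.001252 mol
m(CO2) = 0.001252 × 44.01 = 0.05510 g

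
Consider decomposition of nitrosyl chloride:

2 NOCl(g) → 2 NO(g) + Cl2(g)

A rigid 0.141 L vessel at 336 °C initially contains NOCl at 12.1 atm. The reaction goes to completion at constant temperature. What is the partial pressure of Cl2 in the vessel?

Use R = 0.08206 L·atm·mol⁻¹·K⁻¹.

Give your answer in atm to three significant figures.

n(NOCl)₀ = PV/RT = (12.1 × 0.141) / (0.08206 × 609.15) = 0.03413 mol
n(Cl2) = (1/2) × 0.03413 = 0.01707 mol
P(Cl2) = nRT/V = 0.01707 × 0.08206 × 609.15 / 0.141 = 6.052 atm

6.05 atm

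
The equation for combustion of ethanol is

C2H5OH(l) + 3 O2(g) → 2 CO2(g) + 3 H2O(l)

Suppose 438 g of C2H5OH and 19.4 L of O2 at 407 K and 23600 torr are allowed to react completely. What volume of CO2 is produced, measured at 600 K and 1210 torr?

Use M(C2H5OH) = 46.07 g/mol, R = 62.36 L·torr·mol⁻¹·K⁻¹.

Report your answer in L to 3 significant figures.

372 L

n(C2H5OH) = 438 / 46.07 = 9.507 mol
n(O2) = PV/RT = (23600 × 19.4) / (62.36 × 407) = 18.04 mol
For 9.507 mol C2H5OH, stoichiometry requires (3/1) × 9.507 = 28.52 mol O2; 18.04 mol is available, so O2 is limiting.
n(CO2) = (2/3) × 18.04 = 12.03 mol
V(CO2) = nRT/P = 12.03 × 62.36 × 600 / 1210 = 372.0 L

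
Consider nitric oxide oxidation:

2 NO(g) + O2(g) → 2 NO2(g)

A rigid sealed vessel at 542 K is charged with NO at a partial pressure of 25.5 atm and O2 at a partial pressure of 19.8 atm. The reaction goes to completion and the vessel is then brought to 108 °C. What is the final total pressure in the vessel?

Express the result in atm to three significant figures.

22.9 atm

With V and T fixed, P_i ∝ n_i, so the mole ratios apply directly to partial pressures at 542 K.
P(O2) required for 25.5 atm of NO = (1/2) × 25.5 = 12.75 atm; available 19.8 atm, so NO is limiting.
P(O2) remaining = 19.8 − (1/2) × 25.5 = 7.050 atm
P(gaseous products) = (2)/2 × 25.5 = 25.50 atm
P_total at 542 K = 7.050 + 25.50 = 32.55 atm
Scaling to 108 °C: P = 32.55 × 381.15/542 = 22.89 atm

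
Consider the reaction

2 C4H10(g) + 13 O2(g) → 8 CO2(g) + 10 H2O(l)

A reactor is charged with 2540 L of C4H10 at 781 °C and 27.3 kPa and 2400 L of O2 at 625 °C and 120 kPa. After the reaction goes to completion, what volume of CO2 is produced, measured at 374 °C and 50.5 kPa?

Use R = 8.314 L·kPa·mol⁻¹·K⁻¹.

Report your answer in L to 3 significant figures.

n(C4H10) = PV/RT = (27.3 × 2540) / (8.314 × 1054.15) = 7.912 mol
n(O2) = PV/RT = (120 × 2400) / (8.314 × 898.15) = 38.57 mol
For 7.912 mol C4H10, stoichiometry requires (13/2) × 7.912 = 51.43 mol O2; 38.57 mol is available, so O2 is limiting.
n(CO2) = (8/13) × 38.57 = 23.74 mol
V(CO2) = nRT/P = 23.74 × 8.314 × 647.15 / 50.5 = 2529 L

2530 L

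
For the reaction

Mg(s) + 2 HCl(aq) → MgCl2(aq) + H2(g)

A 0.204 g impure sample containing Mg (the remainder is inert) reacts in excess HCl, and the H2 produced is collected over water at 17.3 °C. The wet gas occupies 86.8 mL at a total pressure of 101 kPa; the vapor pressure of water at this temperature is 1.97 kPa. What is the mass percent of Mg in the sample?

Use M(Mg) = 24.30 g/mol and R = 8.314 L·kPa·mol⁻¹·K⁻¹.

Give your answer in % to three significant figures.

P(H2) = 101 − 1.97 = 99.03 kPa
n(H2) = PV/RT = (99.03 × 0.08680) / (8.314 × 290.45) = 0.003560 mol
n(Mg) = (1/1) × 0.003560 = 0.003560 mol
m(Mg) = 0.003560 × 24.30 = 0.08651 g
%Mg = 0.08651 / 0.204 × 100 = 42.41%

42.4 %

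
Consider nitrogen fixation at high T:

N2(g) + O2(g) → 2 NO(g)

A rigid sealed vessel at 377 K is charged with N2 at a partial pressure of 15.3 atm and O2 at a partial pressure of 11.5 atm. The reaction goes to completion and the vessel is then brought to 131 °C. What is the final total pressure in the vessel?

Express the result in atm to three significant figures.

28.7 atm

With V and T fixed, P_i ∝ n_i, so the mole ratios apply directly to partial pressures at 377 K.
P(O2) required for 15.3 atm of N2 = (1/1) × 15.3 = 15.30 atm; available 11.5 atm, so O2 is limiting.
P(N2) remaining = 15.3 − (1/1) × 11.5 = 3.800 atm
P(gaseous products) = (2)/1 × 11.5 = 23.00 atm
P_total at 377 K = 3.800 + 23.00 = 26.80 atm
Scaling to 131 °C: P = 26.80 × 404.15/377 = 28.73 atm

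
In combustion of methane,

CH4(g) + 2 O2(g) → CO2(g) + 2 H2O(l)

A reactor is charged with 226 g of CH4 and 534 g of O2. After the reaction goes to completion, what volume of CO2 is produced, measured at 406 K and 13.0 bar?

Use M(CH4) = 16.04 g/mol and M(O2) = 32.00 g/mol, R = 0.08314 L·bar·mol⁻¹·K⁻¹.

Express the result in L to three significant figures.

21.7 L

n(CH4) = 226 / 16.04 = 14.09 mol
n(O2) = 534 / 32.00 = 16.69 mol
For 14.09 mol CH4, stoichiometry requires (2/1) × 14.09 = 28.18 mol O2; 16.69 mol is available, so O2 is limiting.
n(CO2) = (1/2) × 16.69 = 8.345 mol
V(CO2) = nRT/P = 8.345 × 0.08314 × 406 / 13.0 = 21.67 L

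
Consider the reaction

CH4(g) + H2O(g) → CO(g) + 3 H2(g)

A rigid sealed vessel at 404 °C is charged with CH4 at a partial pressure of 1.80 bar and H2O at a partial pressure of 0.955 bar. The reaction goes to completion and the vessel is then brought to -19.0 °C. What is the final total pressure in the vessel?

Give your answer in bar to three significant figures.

With V and T fixed, P_i ∝ n_i, so the mole ratios apply directly to partial pressures at 404 °C.
P(H2O) required for 1.80 bar of CH4 = (1/1) × 1.80 = 1.800 bar; available 0.955 bar, so H2O is limiting.
P(CH4) remaining = 1.80 − (1/1) × 0.955 = 0.8450 bar
P(gaseous products) = (1+3)/1 × 0.955 = 3.820 bar
P_total at 404 °C = 0.8450 + 3.820 = 4.665 bar
Scaling to -19.0 °C: P = 4.665 × 254.15/677.15 = 1.751 bar

1.75 bar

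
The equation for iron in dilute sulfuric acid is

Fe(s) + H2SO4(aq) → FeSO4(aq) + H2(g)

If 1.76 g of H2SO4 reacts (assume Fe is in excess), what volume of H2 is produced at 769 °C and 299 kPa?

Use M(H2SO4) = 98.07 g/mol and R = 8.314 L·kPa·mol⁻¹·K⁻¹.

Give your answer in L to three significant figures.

0.520 L

n(H2SO4) = 1.760 / 98.07 = 0.01795 mol
n(H2) = (1/1) × 0.01795 = 0.01795 mol
V = nRT/P = 0.01795 × 8.314 × 1042.15 / 299 = 0.5202 L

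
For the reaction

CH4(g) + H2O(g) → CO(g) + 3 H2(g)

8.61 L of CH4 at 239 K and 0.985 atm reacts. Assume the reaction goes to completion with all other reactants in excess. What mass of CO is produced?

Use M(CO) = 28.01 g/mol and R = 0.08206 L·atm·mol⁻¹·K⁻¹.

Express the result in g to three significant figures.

n(CH4) = PV/RT = (0.985 × 8.61) / (0.08206 × 239) = 0.4324 mol
n(CO) = (1/1) × 0.4324 = 0.4324 mol
m(CO) = 0.4324 × 28.01 = 12.11 g

12.1 g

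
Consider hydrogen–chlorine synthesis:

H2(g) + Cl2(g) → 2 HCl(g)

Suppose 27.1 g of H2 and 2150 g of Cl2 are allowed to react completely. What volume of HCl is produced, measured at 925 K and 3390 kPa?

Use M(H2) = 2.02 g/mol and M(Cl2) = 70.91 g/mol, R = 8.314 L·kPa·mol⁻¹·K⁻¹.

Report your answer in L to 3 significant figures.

60.9 L

n(H2) = 27.1 / 2.02 = 13.42 mol
n(Cl2) = 2150 / 70.91 = 30.32 mol
For 13.42 mol H2, stoichiometry requires (1/1) × 13.42 = 13.42 mol Cl2; 30.32 mol is available, so H2 is limiting.
n(HCl) = (2/1) × 13.42 = 26.84 mol
V(HCl) = nRT/P = 26.84 × 8.314 × 925 / 3390 = 60.89 L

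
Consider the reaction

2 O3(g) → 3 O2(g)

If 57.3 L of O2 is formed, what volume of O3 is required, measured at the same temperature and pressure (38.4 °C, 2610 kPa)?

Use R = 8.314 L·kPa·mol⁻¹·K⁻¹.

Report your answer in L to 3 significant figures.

At constant T and P, gas volumes are in the mole ratio: V(O3) = (2/3) × 57.3 = 38.20 L

38.2 L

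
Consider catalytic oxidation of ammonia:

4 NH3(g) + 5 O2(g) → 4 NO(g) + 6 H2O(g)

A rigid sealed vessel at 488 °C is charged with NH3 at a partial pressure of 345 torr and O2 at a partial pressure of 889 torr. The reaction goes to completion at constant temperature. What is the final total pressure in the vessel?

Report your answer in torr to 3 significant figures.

1320 torr

Because the vessel is rigid and T is held at 488 °C, work the stoichiometry in partial pressures (P_i = n_iRT/V).
P(O2) required for 345 torr of NH3 = (5/4) × 345 = 431.2 torr; available 889 torr, so NH3 is limiting.
P(O2) remaining = 889 − (5/4) × 345 = 457.8 torr
P(gaseous products) = (4+6)/4 × 345 = 862.5 torr
P_total at 488 °C = 457.8 + 862.5 = 1320 torr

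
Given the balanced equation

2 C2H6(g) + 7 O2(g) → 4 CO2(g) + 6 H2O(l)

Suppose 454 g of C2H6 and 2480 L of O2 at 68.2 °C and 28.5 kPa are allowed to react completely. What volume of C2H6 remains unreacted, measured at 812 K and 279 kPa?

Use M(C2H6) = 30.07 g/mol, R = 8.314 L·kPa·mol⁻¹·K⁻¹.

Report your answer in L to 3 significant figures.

193 L

n(C2H6) = 454 / 30.07 = 15.10 mol
n(O2) = PV/RT = (28.5 × 2480) / (8.314 × 341.35) = 24.91 mol
For 15.10 mol C2H6, stoichiometry requires (7/2) × 15.10 = 52.85 mol O2; 24.91 mol is available, so O2 is limiting.
n(C2H6) consumed = (2/7) × 24.91 = 7.117 mol; remaining = 15.10 − 7.117 = 7.983 mol
V(C2H6) = nRT/P = 7.983 × 8.314 × 812 / 279 = 193.2 L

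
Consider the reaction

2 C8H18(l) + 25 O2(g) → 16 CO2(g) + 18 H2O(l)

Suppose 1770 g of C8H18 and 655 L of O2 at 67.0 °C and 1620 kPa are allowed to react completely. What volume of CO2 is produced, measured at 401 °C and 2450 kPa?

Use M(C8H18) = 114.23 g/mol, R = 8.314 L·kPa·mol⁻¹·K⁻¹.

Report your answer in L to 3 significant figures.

n(C8H18) = 1770 / 114.23 = 15.50 mol
n(O2) = PV/RT = (1620 × 655) / (8.314 × 340.15) = 375.2 mol
For 15.50 mol C8H18, stoichiometry requires (25/2) × 15.50 = 193.8 mol O2; 375.2 mol is available, so C8H18 is limiting.
n(CO2) = (16/2) × 15.50 = 124.0 mol
V(CO2) = nRT/P = 124.0 × 8.314 × 674.15 / 2450 = 283.7 L

284 L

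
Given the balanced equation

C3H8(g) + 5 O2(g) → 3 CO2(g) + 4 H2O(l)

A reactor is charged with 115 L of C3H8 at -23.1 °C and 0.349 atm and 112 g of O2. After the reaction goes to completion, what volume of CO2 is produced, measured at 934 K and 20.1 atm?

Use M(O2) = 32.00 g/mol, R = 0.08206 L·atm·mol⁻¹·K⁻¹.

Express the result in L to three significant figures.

8.01 L

n(C3H8) = PV/RT = (0.349 × 115) / (0.08206 × 250.05) = 1.956 mol
n(O2) = 112 / 32.00 = 3.500 mol
For 1.956 mol C3H8, stoichiometry requires (5/1) × 1.956 = 9.780 mol O2; 3.500 mol is available, so O2 is limiting.
n(CO2) = (3/5) × 3.500 = 2.100 mol
V(CO2) = nRT/P = 2.100 × 0.08206 × 934 / 20.1 = 8.008 L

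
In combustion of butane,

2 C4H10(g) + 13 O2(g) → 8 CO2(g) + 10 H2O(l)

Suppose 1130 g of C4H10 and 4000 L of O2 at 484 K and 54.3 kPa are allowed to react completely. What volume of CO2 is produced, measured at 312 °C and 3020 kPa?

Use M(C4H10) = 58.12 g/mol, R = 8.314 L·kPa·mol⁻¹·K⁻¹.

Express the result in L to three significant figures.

n(C4H10) = 1130 / 58.12 = 19.44 mol
n(O2) = PV/RT = (54.3 × 4000) / (8.314 × 484) = 53.98 mol
For 19.44 mol C4H10, stoichiometry requires (13/2) × 19.44 = 126.4 mol O2; 53.98 mol is available, so O2 is limiting.
n(CO2) = (8/13) × 53.98 = 33.22 mol
V(CO2) = nRT/P = 33.22 × 8.314 × 585.15 / 3020 = 53.51 L

53.5 L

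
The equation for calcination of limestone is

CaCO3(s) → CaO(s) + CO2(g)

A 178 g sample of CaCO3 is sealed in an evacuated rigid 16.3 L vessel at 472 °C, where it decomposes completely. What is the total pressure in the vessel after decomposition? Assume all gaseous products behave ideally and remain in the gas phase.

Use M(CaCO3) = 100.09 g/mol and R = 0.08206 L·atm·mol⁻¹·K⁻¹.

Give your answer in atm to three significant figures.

n(CaCO3) = 178 / 100.09 = 1.778 mol
n(gas produced) = (1/1) × 1.778 = 1.778 mol
P = nRT/V = 1.778 × 0.08206 × 745.15 / 16.3 = 6.670 atm

6.67 atm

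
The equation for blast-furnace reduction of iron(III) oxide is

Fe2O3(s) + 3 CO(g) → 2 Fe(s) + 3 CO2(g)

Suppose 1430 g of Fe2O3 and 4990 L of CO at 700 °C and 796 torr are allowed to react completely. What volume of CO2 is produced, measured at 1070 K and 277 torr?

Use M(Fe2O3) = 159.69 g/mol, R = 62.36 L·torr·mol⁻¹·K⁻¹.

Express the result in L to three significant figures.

6470 L

n(Fe2O3) = 1430 / 159.69 = 8.955 mol
n(CO) = PV/RT = (796 × 4990) / (62.36 × 973.15) = 65.45 mol
For 8.955 mol Fe2O3, stoichiometry requires (3/1) × 8.955 = 26.87 mol CO; 65.45 mol is available, so Fe2O3 is limiting.
n(CO2) = (3/1) × 8.955 = 26.87 mol
V(CO2) = nRT/P = 26.87 × 62.36 × 1070 / 277 = 6473 L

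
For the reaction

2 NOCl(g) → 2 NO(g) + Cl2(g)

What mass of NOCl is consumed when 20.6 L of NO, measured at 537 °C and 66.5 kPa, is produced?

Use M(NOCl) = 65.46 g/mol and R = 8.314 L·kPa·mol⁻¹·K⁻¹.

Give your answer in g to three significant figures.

13.3 g

n(NO) = PV/RT = (66.5 × 20.6) / (8.314 × 810.15) = 0.2034 mol
n(NOCl) = (2/2) × 0.2034 = 0.2034 mol
m(NOCl) = 0.2034 × 65.46 = 13.31 g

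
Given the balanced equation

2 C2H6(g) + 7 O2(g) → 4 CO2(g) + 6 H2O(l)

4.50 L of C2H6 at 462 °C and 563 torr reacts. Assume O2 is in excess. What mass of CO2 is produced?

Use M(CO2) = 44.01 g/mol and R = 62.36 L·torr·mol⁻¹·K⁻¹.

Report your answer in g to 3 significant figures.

n(C2H6) = PV/RT = (563 × 4.50) / (62.36 × 735.15) = 0.05526 mol
n(CO2) = (4/2) × 0.05526 = 0.1105 mol
m(CO2) = 0.1105 × 44.01 = 4.863 g

4.86 g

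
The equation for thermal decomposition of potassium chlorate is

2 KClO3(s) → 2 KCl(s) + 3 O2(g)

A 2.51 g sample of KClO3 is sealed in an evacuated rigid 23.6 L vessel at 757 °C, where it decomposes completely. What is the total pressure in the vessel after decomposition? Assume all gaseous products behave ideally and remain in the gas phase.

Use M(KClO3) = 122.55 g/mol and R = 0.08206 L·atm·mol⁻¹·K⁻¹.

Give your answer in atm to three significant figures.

0.110 atm

n(KClO3) = 2.51 / 122.55 = 0.02048 mol
n(gas produced) = (3/2) × 0.02048 = 0.03072 mol
P = nRT/V = 0.03072 × 0.08206 × 1030.15 / 23.6 = 0.1100 atm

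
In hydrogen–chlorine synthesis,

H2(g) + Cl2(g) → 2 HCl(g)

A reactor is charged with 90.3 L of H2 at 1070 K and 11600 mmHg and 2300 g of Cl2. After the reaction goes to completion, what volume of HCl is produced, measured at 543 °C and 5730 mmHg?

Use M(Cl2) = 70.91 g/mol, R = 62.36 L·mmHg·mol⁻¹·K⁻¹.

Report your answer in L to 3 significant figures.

n(H2) = PV/RT = (11600 × 90.3) / (62.36 × 1070) = 15.70 mol
n(Cl2) = 2300 / 70.91 = 32.44 mol
For 15.70 mol H2, stoichiometry requires (1/1) × 15.70 = 15.70 mol Cl2; 32.44 mol is available, so H2 is limiting.
n(HCl) = (2/1) × 15.70 = 31.40 mol
V(HCl) = nRT/P = 31.40 × 62.36 × 816.15 / 5730 = 278.9 L

279 L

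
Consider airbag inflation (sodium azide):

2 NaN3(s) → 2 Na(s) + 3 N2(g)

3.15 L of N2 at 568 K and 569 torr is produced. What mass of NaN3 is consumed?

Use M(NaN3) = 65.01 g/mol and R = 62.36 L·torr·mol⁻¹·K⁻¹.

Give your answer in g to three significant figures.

n(N2) = PV/RT = (569 × 3.15) / (62.36 × 568) = 0.05060 mol
n(NaN3) = (2/3) × 0.05060 = 0.03373 mol
m(NaN3) = 0.03373 × 65.01 = 2.193 g

2.19 g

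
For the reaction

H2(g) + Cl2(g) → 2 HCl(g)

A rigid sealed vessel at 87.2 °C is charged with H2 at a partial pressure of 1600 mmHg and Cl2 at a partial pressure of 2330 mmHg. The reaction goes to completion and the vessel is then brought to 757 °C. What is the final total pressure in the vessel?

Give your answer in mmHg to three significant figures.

With V and T fixed, P_i ∝ n_i, so the mole ratios apply directly to partial pressures at 87.2 °C.
P(Cl2) required for 1600 mmHg of H2 = (1/1) × 1600 = 1600 mmHg; available 2330 mmHg, so H2 is limiting.
P(Cl2) remaining = 2330 − (1/1) × 1600 = 730.0 mmHg
P(gaseous products) = (2)/1 × 1600 = 3200 mmHg
P_total at 87.2 °C = 730.0 + 3200 = 3930 mmHg
Scaling to 757 °C: P = 3930 × 1030.15/360.35 = 11230 mmHg

11200 mmHg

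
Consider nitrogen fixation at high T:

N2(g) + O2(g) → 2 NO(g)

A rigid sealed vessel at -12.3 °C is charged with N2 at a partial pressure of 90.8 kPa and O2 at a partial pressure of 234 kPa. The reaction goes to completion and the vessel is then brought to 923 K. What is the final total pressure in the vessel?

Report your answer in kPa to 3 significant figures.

1150 kPa

Because the vessel is rigid and T is held at -12.3 °C, work the stoichiometry in partial pressures (P_i = n_iRT/V).
P(O2) required for 90.8 kPa of N2 = (1/1) × 90.8 = 90.80 kPa; available 234 kPa, so N2 is limiting.
P(O2) remaining = 234 − (1/1) × 90.8 = 143.2 kPa
P(gaseous products) = (2)/1 × 90.8 = 181.6 kPa
P_total at -12.3 °C = 143.2 + 181.6 = 324.8 kPa
Scaling to 923 K: P = 324.8 × 923/260.85 = 1149 kPa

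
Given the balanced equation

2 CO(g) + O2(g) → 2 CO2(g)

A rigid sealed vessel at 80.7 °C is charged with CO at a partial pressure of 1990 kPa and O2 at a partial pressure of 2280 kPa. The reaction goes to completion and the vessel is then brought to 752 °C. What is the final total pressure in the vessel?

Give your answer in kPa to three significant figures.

9490 kPa

With V and T fixed, P_i ∝ n_i, so the mole ratios apply directly to partial pressures at 80.7 °C.
P(O2) required for 1990 kPa of CO = (1/2) × 1990 = 995.0 kPa; available 2280 kPa, so CO is limiting.
P(O2) remaining = 2280 − (1/2) × 1990 = 1285 kPa
P(gaseous products) = (2)/2 × 1990 = 1990 kPa
P_total at 80.7 °C = 1285 + 1990 = 3275 kPa
Scaling to 752 °C: P = 3275 × 1025.15/353.85 = 9488 kPa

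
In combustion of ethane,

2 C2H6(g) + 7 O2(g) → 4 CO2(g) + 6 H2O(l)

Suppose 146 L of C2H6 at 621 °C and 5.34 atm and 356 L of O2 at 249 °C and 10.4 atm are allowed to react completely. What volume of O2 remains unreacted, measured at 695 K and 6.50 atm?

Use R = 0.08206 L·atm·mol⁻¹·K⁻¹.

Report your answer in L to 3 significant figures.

n(C2H6) = PV/RT = (5.34 × 146) / (0.08206 × 894.15) = 10.63 mol
n(O2) = PV/RT = (10.4 × 356) / (0.08206 × 522.15) = 86.41 mol
For 10.63 mol C2H6, stoichiometry requires (7/2) × 10.63 = 37.21 mol O2; 86.41 mol is available, so C2H6 is limiting.
n(O2) consumed = (7/2) × 10.63 = 37.21 mol; remaining = 86.41 − 37.21 = 49.20 mol
V(O2) = nRT/P = 49.20 × 0.08206 × 695 / 6.50 = 431.7 L

432 L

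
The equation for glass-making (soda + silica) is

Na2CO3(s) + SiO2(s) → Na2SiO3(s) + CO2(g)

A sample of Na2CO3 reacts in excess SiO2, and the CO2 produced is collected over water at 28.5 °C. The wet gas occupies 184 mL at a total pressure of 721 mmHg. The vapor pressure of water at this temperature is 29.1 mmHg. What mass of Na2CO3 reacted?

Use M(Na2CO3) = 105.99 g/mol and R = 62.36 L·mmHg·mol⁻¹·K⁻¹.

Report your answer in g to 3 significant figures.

P(CO2) = 721 − 29.1 = 691.9 mmHg
n(CO2) = PV/RT = (691.9 × 0.1840) / (62.36 × 301.65) = 0.006768 mol
n(Na2CO3) = (1/1) × 0.006768 = 0.006768 mol
m(Na2CO3) = 0.006768 × 105.99 = 0.7173 g

0.717 g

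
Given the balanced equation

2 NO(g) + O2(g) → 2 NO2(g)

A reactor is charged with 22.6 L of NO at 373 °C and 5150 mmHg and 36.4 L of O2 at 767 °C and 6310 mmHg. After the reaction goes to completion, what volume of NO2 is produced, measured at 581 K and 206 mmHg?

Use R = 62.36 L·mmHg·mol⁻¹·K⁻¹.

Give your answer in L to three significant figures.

n(NO) = PV/RT = (5150 × 22.6) / (62.36 × 646.15) = 2.889 mol
n(O2) = PV/RT = (6310 × 36.4) / (62.36 × 1040.15) = 3.541 mol
For 2.889 mol NO, stoichiometry requires (1/2) × 2.889 = 1.444 mol O2; 3.541 mol is available, so NO is limiting.
n(NO2) = (2/2) × 2.889 = 2.889 mol
V(NO2) = nRT/P = 2.889 × 62.36 × 581 / 206 = 508.1 L

508 L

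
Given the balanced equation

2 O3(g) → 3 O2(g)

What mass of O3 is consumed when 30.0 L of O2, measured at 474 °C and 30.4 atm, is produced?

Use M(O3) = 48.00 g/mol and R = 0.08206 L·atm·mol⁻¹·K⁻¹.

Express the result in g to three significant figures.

n(O2) = PV/RT = (30.4 × 30.0) / (0.08206 × 747.15) = 14.87 mol
n(O3) = (2/3) × 14.87 = 9.913 mol
m(O3) = 9.913 × 48.00 = 475.8 g

476 g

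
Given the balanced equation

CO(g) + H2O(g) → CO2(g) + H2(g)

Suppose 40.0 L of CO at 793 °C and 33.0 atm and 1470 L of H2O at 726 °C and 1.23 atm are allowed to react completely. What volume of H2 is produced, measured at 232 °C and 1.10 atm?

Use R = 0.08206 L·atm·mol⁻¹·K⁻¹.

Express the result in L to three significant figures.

n(CO) = PV/RT = (33.0 × 40.0) / (0.08206 × 1066.15) = 15.09 mol
n(H2O) = PV/RT = (1.23 × 1470) / (0.08206 × 999.15) = 22.05 mol
For 15.09 mol CO, stoichiometry requires (1/1) × 15.09 = 15.09 mol H2O; 22.05 mol is available, so CO is limiting.
n(H2) = (1/1) × 15.09 = 15.09 mol
V(H2) = nRT/P = 15.09 × 0.08206 × 505.15 / 1.10 = 568.7 L

569 L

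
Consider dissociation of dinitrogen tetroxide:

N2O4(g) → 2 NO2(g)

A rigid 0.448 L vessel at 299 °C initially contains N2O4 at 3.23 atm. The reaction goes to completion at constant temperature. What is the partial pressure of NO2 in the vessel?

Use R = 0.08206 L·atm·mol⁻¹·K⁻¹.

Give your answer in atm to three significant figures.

n(N2O4)₀ = PV/RT = (3.23 × 0.448) / (0.08206 × 572.15) = 0.03082 mol
n(NO2) = (2/1) × 0.03082 = 0.06164 mol
P(NO2) = nRT/V = 0.06164 × 0.08206 × 572.15 / 0.448 = 6.460 atm

6.46 atm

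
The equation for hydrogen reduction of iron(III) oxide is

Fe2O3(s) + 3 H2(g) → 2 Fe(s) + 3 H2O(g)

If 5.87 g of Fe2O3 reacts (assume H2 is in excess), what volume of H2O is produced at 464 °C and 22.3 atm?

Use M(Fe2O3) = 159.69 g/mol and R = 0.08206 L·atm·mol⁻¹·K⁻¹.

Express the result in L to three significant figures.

0.299 L

n(Fe2O3) = 5.870 / 159.69 = 0.03676 mol
n(H2O) = (3/1) × 0.03676 = 0.1103 mol
V = nRT/P = 0.1103 × 0.08206 × 737.15 / 22.3 = 0.2992 L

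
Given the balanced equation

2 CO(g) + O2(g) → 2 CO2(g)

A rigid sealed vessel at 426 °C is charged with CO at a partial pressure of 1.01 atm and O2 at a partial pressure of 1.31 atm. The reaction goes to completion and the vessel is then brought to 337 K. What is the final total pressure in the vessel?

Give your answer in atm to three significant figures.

Because the vessel is rigid and T is held at 426 °C, work the stoichiometry in partial pressures (P_i = n_iRT/V).
P(O2) required for 1.01 atm of CO = (1/2) × 1.01 = 0.5050 atm; available 1.31 atm, so CO is limiting.
P(O2) remaining = 1.31 − (1/2) × 1.01 = 0.8050 atm
P(gaseous products) = (2)/2 × 1.01 = 1.010 atm
P_total at 426 °C = 0.8050 + 1.010 = 1.815 atm
Scaling to 337 K: P = 1.815 × 337/699.15 = 0.8749 atm

0.875 atm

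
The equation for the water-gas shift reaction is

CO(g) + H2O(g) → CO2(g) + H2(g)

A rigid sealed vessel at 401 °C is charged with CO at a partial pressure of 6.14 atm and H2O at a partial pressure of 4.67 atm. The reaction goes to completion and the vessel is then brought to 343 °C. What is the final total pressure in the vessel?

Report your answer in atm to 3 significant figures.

9.88 atm

With V and T fixed, P_i ∝ n_i, so the mole ratios apply directly to partial pressures at 401 °C.
P(H2O) required for 6.14 atm of CO = (1/1) × 6.14 = 6.140 atm; available 4.67 atm, so H2O is limiting.
P(CO) remaining = 6.14 − (1/1) × 4.67 = 1.470 atm
P(gaseous products) = (1+1)/1 × 4.67 = 9.340 atm
P_total at 401 °C = 1.470 + 9.340 = 10.81 atm
Scaling to 343 °C: P = 10.81 × 616.15/674.15 = 9.880 atm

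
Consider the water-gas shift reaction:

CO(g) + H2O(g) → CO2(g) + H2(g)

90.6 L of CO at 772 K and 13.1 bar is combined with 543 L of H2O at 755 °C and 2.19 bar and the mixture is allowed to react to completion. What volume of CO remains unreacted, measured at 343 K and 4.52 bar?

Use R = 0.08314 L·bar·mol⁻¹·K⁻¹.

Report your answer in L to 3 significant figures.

n(CO) = PV/RT = (13.1 × 90.6) / (0.08314 × 772) = 18.49 mol
n(H2O) = PV/RT = (2.19 × 543) / (0.08314 × 1028.15) = 13.91 mol
For 18.49 mol CO, stoichiometry requires (1/1) × 18.49 = 18.49 mol H2O; 13.91 mol is available, so H2O is limiting.
n(CO) consumed = (1/1) × 13.91 = 13.91 mol; remaining = 18.49 − 13.91 = 4.580 mol
V(CO) = nRT/P = 4.580 × 0.08314 × 343 / 4.52 = 28.90 L

28.9 L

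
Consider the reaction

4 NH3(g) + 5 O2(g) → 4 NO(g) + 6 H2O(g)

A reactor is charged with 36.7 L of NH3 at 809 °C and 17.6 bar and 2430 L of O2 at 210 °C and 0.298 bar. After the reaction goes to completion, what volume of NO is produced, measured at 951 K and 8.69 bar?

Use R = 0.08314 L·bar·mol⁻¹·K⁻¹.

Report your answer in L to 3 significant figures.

n(NH3) = PV/RT = (17.6 × 36.7) / (0.08314 × 1082.15) = 7.179 mol
n(O2) = PV/RT = (0.298 × 2430) / (0.08314 × 483.15) = 18.03 mol
For 7.179 mol NH3, stoichiometry requires (5/4) × 7.179 = 8.974 mol O2; 18.03 mol is available, so NH3 is limiting.
n(NO) = (4/4) × 7.179 = 7.179 mol
V(NO) = nRT/P = 7.179 × 0.08314 × 951 / 8.69 = 65.32 L

65.3 L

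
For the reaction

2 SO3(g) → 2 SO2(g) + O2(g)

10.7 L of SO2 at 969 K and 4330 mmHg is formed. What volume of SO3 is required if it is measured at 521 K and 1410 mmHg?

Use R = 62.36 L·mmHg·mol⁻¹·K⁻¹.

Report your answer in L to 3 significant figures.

17.7 L

n(SO2) = PV/RT = (4330 × 10.7) / (62.36 × 969) = 0.7667 mol
n(SO3) = (2/2) × 0.7667 = 0.7667 mol
V = nRT/P = 0.7667 × 62.36 × 521 / 1410 = 17.67 L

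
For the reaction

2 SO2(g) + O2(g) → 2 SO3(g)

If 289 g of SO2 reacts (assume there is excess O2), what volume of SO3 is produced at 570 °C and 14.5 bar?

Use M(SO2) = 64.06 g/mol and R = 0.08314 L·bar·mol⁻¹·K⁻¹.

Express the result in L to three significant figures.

n(SO2) = 289.0 / 64.06 = 4.511 mol
n(SO3) = (2/2) × 4.511 = 4.511 mol
V = nRT/P = 4.511 × 0.08314 × 843.15 / 14.5 = 21.81 L

21.8 L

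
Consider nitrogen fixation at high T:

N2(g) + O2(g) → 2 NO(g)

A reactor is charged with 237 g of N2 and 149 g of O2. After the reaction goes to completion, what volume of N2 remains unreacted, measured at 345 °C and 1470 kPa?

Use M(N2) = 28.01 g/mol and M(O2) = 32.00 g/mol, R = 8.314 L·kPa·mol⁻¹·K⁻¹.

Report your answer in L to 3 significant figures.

n(N2) = 237 / 28.01 = 8.461 mol
n(O2) = 149 / 32.00 = 4.656 mol
For 8.461 mol N2, stoichiometry requires (1/1) × 8.461 = 8.461 mol O2; 4.656 mol is available, so O2 is limiting.
n(N2) consumed = (1/1) × 4.656 = 4.656 mol; remaining = 8.461 − 4.656 = 3.805 mol
V(N2) = nRT/P = 3.805 × 8.314 × 618.15 / 1470 = 13.30 L

13.3 L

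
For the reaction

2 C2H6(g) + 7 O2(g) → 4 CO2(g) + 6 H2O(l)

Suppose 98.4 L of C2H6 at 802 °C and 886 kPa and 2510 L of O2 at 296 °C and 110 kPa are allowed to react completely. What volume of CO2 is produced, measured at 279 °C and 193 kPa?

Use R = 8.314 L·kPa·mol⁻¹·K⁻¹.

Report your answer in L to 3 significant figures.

464 L

n(C2H6) = PV/RT = (886 × 98.4) / (8.314 × 1075.15) = 9.753 mol
n(O2) = PV/RT = (110 × 2510) / (8.314 × 569.15) = 58.35 mol
For 9.753 mol C2H6, stoichiometry requires (7/2) × 9.753 = 34.14 mol O2; 58.35 mol is available, so C2H6 is limiting.
n(CO2) = (4/2) × 9.753 = 19.51 mol
V(CO2) = nRT/P = 19.51 × 8.314 × 552.15 / 193 = 464.1 L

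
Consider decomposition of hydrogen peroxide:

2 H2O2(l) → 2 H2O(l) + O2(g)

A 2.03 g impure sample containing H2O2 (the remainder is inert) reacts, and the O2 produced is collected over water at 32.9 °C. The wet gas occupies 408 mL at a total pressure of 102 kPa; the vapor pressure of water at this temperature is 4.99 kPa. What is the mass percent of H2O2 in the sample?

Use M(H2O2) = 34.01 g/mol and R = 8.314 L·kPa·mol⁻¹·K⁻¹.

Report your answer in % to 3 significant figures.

P(O2) = 102 − 4.99 = 97.01 kPa
n(O2) = PV/RT = (97.01 × 0.4080) / (8.314 × 306.05) = 0.01556 mol
n(H2O2) = (2/1) × 0.01556 = 0.03112 mol
m(H2O2) = 0.03112 × 34.01 = 1.058 g
%H2O2 = 1.058 / 2.03 × 100 = 52.12%

52.1 %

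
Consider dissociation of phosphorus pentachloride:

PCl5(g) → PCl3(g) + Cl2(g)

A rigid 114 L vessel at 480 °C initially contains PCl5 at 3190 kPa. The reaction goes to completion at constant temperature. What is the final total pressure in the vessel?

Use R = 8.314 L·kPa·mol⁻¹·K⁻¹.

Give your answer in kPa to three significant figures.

6380 kPa

Since T and V are fixed, P_final/P_initial = n_final/n_initial = 2/1.
P_final = (2/1) × 3190 = 6380 kPa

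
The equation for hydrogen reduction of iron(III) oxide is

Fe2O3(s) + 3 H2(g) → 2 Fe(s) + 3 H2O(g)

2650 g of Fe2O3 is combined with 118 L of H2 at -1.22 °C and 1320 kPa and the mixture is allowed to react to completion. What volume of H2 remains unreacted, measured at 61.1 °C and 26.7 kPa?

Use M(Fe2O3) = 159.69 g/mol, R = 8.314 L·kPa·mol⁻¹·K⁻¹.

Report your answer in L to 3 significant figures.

n(Fe2O3) = 2650 / 159.69 = 16.59 mol
n(H2) = PV/RT = (1320 × 118) / (8.314 × 271.93) = 68.90 mol
For 16.59 mol Fe2O3, stoichiometry requires (3/1) × 16.59 = 49.77 mol H2; 68.90 mol is available, so Fe2O3 is limiting.
n(H2) consumed = (3/1) × 16.59 = 49.77 mol; remaining = 68.90 − 49.77 = 19.13 mol
V(H2) = nRT/P = 19.13 × 8.314 × 334.25 / 26.7 = 1991 L

1990 L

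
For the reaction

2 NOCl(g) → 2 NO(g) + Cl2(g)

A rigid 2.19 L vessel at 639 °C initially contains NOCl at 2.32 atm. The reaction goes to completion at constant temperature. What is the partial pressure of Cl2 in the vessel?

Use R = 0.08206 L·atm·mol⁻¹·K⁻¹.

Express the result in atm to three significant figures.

n(NOCl)₀ = PV/RT = (2.32 × 2.19) / (0.08206 × 912.15) = 0.06788 mol
n(Cl2) = (1/2) × 0.06788 = 0.03394 mol
P(Cl2) = nRT/V = 0.03394 × 0.08206 × 912.15 / 2.19 = 1.160 atm

1.16 atm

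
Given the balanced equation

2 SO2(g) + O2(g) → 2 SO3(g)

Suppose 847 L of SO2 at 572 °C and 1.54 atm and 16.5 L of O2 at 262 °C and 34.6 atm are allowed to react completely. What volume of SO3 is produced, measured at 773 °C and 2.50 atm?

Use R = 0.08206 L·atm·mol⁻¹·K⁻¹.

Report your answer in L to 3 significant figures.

646 L

n(SO2) = PV/RT = (1.54 × 847) / (0.08206 × 845.15) = 18.81 mol
n(O2) = PV/RT = (34.6 × 16.5) / (0.08206 × 535.15) = 13.00 mol
For 18.81 mol SO2, stoichiometry requires (1/2) × 18.81 = 9.405 mol O2; 13.00 mol is available, so SO2 is limiting.
n(SO3) = (2/2) × 18.81 = 18.81 mol
V(SO3) = nRT/P = 18.81 × 0.08206 × 1046.15 / 2.50 = 645.9 L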